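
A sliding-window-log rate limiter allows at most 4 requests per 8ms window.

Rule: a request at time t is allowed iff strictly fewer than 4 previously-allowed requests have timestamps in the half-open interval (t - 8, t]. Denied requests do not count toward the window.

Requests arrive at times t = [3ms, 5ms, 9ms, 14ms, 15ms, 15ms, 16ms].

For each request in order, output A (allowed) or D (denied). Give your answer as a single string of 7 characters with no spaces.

Tracking allowed requests in the window:
  req#1 t=3ms: ALLOW
  req#2 t=5ms: ALLOW
  req#3 t=9ms: ALLOW
  req#4 t=14ms: ALLOW
  req#5 t=15ms: ALLOW
  req#6 t=15ms: ALLOW
  req#7 t=16ms: DENY

Answer: AAAAAAD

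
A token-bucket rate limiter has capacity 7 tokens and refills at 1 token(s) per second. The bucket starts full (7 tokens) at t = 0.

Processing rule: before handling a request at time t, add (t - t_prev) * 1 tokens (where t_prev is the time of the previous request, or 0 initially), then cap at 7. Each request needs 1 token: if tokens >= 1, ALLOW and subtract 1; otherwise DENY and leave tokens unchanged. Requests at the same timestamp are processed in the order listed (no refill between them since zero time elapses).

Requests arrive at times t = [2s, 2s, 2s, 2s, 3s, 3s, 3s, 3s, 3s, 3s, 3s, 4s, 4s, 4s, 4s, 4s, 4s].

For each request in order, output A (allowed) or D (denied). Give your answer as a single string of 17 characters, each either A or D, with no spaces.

Simulating step by step:
  req#1 t=2s: ALLOW
  req#2 t=2s: ALLOW
  req#3 t=2s: ALLOW
  req#4 t=2s: ALLOW
  req#5 t=3s: ALLOW
  req#6 t=3s: ALLOW
  req#7 t=3s: ALLOW
  req#8 t=3s: ALLOW
  req#9 t=3s: DENY
  req#10 t=3s: DENY
  req#11 t=3s: DENY
  req#12 t=4s: ALLOW
  req#13 t=4s: DENY
  req#14 t=4s: DENY
  req#15 t=4s: DENY
  req#16 t=4s: DENY
  req#17 t=4s: DENY

Answer: AAAAAAAADDDADDDDD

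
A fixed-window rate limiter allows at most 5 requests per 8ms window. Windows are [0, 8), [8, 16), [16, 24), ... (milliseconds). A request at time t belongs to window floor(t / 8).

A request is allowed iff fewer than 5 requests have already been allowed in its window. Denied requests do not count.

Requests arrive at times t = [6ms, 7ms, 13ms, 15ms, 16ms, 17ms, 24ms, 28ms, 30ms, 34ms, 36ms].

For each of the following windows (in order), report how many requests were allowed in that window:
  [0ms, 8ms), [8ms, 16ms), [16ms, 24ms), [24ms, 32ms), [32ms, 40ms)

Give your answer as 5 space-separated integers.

Answer: 2 2 2 3 2

Derivation:
Processing requests:
  req#1 t=6ms (window 0): ALLOW
  req#2 t=7ms (window 0): ALLOW
  req#3 t=13ms (window 1): ALLOW
  req#4 t=15ms (window 1): ALLOW
  req#5 t=16ms (window 2): ALLOW
  req#6 t=17ms (window 2): ALLOW
  req#7 t=24ms (window 3): ALLOW
  req#8 t=28ms (window 3): ALLOW
  req#9 t=30ms (window 3): ALLOW
  req#10 t=34ms (window 4): ALLOW
  req#11 t=36ms (window 4): ALLOW

Allowed counts by window: 2 2 2 3 2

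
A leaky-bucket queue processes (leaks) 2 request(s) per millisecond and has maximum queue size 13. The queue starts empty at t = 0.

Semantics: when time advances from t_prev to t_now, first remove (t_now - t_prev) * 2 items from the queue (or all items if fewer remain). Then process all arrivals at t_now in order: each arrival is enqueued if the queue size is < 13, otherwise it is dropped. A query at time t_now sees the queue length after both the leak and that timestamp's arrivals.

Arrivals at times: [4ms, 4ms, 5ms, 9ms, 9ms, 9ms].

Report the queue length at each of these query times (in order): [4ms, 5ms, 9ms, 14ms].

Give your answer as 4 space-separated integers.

Queue lengths at query times:
  query t=4ms: backlog = 2
  query t=5ms: backlog = 1
  query t=9ms: backlog = 3
  query t=14ms: backlog = 0

Answer: 2 1 3 0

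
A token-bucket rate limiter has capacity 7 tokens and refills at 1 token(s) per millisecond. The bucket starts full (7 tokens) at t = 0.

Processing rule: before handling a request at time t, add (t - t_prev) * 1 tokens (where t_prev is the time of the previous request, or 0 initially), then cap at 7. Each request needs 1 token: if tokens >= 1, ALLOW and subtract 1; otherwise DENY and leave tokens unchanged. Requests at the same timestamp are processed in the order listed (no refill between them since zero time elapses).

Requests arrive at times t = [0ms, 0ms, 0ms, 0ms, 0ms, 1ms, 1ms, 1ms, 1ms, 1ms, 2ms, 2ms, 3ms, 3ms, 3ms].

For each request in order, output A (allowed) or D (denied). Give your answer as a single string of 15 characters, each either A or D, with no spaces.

Simulating step by step:
  req#1 t=0ms: ALLOW
  req#2 t=0ms: ALLOW
  req#3 t=0ms: ALLOW
  req#4 t=0ms: ALLOW
  req#5 t=0ms: ALLOW
  req#6 t=1ms: ALLOW
  req#7 t=1ms: ALLOW
  req#8 t=1ms: ALLOW
  req#9 t=1ms: DENY
  req#10 t=1ms: DENY
  req#11 t=2ms: ALLOW
  req#12 t=2ms: DENY
  req#13 t=3ms: ALLOW
  req#14 t=3ms: DENY
  req#15 t=3ms: DENY

Answer: AAAAAAAADDADADD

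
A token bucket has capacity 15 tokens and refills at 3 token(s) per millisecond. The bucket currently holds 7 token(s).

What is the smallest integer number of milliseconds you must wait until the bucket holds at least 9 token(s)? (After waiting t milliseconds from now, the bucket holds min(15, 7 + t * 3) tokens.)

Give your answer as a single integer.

Answer: 1

Derivation:
Need 7 + t * 3 >= 9, so t >= 2/3.
Smallest integer t = ceil(2/3) = 1.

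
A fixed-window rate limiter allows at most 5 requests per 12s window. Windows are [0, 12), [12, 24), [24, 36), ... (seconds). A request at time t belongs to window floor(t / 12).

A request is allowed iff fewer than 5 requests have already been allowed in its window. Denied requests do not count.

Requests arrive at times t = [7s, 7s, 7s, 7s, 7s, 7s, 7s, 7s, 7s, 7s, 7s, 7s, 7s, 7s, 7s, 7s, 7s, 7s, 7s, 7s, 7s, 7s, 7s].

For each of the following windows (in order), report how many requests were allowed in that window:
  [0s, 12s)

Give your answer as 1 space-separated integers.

Processing requests:
  req#1 t=7s (window 0): ALLOW
  req#2 t=7s (window 0): ALLOW
  req#3 t=7s (window 0): ALLOW
  req#4 t=7s (window 0): ALLOW
  req#5 t=7s (window 0): ALLOW
  req#6 t=7s (window 0): DENY
  req#7 t=7s (window 0): DENY
  req#8 t=7s (window 0): DENY
  req#9 t=7s (window 0): DENY
  req#10 t=7s (window 0): DENY
  req#11 t=7s (window 0): DENY
  req#12 t=7s (window 0): DENY
  req#13 t=7s (window 0): DENY
  req#14 t=7s (window 0): DENY
  req#15 t=7s (window 0): DENY
  req#16 t=7s (window 0): DENY
  req#17 t=7s (window 0): DENY
  req#18 t=7s (window 0): DENY
  req#19 t=7s (window 0): DENY
  req#20 t=7s (window 0): DENY
  req#21 t=7s (window 0): DENY
  req#22 t=7s (window 0): DENY
  req#23 t=7s (window 0): DENY

Allowed counts by window: 5

Answer: 5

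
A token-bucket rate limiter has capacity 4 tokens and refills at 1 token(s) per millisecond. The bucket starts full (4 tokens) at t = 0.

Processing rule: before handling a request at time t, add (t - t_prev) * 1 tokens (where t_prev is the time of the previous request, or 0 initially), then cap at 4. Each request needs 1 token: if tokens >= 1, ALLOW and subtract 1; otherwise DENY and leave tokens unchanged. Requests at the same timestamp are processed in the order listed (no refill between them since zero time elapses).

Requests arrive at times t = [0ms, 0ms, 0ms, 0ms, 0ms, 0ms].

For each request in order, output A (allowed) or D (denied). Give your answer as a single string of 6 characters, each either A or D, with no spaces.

Answer: AAAADD

Derivation:
Simulating step by step:
  req#1 t=0ms: ALLOW
  req#2 t=0ms: ALLOW
  req#3 t=0ms: ALLOW
  req#4 t=0ms: ALLOW
  req#5 t=0ms: DENY
  req#6 t=0ms: DENY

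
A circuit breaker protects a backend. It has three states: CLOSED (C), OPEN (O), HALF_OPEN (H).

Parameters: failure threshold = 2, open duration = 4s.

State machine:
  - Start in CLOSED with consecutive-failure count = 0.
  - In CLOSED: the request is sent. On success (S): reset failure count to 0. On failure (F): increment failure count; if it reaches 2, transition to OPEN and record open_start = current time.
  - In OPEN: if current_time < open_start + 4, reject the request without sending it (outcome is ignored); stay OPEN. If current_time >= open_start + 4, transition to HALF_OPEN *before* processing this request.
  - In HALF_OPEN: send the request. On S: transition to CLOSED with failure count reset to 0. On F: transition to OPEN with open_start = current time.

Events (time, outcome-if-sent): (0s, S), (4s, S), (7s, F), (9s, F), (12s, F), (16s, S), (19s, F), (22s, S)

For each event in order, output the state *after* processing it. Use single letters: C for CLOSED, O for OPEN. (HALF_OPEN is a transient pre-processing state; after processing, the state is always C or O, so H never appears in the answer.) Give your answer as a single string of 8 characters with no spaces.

Answer: CCCOOCCC

Derivation:
State after each event:
  event#1 t=0s outcome=S: state=CLOSED
  event#2 t=4s outcome=S: state=CLOSED
  event#3 t=7s outcome=F: state=CLOSED
  event#4 t=9s outcome=F: state=OPEN
  event#5 t=12s outcome=F: state=OPEN
  event#6 t=16s outcome=S: state=CLOSED
  event#7 t=19s outcome=F: state=CLOSED
  event#8 t=22s outcome=S: state=CLOSED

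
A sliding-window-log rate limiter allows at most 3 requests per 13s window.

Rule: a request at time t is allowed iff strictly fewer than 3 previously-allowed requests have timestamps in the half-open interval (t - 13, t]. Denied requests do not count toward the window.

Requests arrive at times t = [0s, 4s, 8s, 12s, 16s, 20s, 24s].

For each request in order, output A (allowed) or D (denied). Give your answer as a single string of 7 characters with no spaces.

Answer: AAADAAA

Derivation:
Tracking allowed requests in the window:
  req#1 t=0s: ALLOW
  req#2 t=4s: ALLOW
  req#3 t=8s: ALLOW
  req#4 t=12s: DENY
  req#5 t=16s: ALLOW
  req#6 t=20s: ALLOW
  req#7 t=24s: ALLOW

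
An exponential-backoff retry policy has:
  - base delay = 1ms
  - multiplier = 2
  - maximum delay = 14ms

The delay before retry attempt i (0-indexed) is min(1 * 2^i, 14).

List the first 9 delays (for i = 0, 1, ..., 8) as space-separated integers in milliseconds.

Answer: 1 2 4 8 14 14 14 14 14

Derivation:
Computing each delay:
  i=0: min(1*2^0, 14) = 1
  i=1: min(1*2^1, 14) = 2
  i=2: min(1*2^2, 14) = 4
  i=3: min(1*2^3, 14) = 8
  i=4: min(1*2^4, 14) = 14
  i=5: min(1*2^5, 14) = 14
  i=6: min(1*2^6, 14) = 14
  i=7: min(1*2^7, 14) = 14
  i=8: min(1*2^8, 14) = 14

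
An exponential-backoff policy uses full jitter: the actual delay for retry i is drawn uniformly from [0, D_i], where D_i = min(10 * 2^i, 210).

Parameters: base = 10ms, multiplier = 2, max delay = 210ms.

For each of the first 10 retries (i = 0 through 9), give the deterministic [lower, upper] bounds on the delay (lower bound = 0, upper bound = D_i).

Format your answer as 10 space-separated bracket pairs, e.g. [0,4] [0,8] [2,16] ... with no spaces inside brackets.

Answer: [0,10] [0,20] [0,40] [0,80] [0,160] [0,210] [0,210] [0,210] [0,210] [0,210]

Derivation:
Computing bounds per retry:
  i=0: D_i=min(10*2^0,210)=10, bounds=[0,10]
  i=1: D_i=min(10*2^1,210)=20, bounds=[0,20]
  i=2: D_i=min(10*2^2,210)=40, bounds=[0,40]
  i=3: D_i=min(10*2^3,210)=80, bounds=[0,80]
  i=4: D_i=min(10*2^4,210)=160, bounds=[0,160]
  i=5: D_i=min(10*2^5,210)=210, bounds=[0,210]
  i=6: D_i=min(10*2^6,210)=210, bounds=[0,210]
  i=7: D_i=min(10*2^7,210)=210, bounds=[0,210]
  i=8: D_i=min(10*2^8,210)=210, bounds=[0,210]
  i=9: D_i=min(10*2^9,210)=210, bounds=[0,210]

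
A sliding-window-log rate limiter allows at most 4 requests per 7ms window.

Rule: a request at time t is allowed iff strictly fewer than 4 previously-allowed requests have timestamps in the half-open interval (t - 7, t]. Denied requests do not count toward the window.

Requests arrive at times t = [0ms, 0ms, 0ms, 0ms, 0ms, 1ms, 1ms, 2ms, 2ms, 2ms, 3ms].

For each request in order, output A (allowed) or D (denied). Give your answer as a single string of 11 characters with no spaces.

Answer: AAAADDDDDDD

Derivation:
Tracking allowed requests in the window:
  req#1 t=0ms: ALLOW
  req#2 t=0ms: ALLOW
  req#3 t=0ms: ALLOW
  req#4 t=0ms: ALLOW
  req#5 t=0ms: DENY
  req#6 t=1ms: DENY
  req#7 t=1ms: DENY
  req#8 t=2ms: DENY
  req#9 t=2ms: DENY
  req#10 t=2ms: DENY
  req#11 t=3ms: DENY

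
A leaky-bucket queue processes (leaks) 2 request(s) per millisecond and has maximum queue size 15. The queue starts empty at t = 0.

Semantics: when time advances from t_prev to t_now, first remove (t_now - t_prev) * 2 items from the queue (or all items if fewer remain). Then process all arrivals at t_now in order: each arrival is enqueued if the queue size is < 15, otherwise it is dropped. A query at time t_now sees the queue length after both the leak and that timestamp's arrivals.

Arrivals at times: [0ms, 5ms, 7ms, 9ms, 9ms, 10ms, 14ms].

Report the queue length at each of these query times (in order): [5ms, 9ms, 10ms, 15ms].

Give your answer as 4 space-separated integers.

Queue lengths at query times:
  query t=5ms: backlog = 1
  query t=9ms: backlog = 2
  query t=10ms: backlog = 1
  query t=15ms: backlog = 0

Answer: 1 2 1 0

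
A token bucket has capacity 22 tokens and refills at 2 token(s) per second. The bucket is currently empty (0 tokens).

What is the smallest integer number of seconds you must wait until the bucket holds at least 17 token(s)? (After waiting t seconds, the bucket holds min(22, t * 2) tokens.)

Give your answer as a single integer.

Answer: 9

Derivation:
Need t * 2 >= 17, so t >= 17/2.
Smallest integer t = ceil(17/2) = 9.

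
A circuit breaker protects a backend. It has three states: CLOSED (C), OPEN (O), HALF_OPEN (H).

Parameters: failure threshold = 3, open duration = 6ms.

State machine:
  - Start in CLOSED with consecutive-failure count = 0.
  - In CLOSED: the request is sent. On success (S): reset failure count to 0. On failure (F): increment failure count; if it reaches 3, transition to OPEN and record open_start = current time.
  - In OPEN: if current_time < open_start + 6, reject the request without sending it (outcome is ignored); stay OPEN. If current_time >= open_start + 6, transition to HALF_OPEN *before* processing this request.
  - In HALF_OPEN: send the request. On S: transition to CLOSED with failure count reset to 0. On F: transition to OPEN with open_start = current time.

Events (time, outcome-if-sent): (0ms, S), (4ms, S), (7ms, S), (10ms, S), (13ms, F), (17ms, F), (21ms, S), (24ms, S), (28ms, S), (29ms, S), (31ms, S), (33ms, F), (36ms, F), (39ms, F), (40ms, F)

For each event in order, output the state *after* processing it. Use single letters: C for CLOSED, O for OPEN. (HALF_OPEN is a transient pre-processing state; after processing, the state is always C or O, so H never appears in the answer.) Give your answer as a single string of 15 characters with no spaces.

Answer: CCCCCCCCCCCCCOO

Derivation:
State after each event:
  event#1 t=0ms outcome=S: state=CLOSED
  event#2 t=4ms outcome=S: state=CLOSED
  event#3 t=7ms outcome=S: state=CLOSED
  event#4 t=10ms outcome=S: state=CLOSED
  event#5 t=13ms outcome=F: state=CLOSED
  event#6 t=17ms outcome=F: state=CLOSED
  event#7 t=21ms outcome=S: state=CLOSED
  event#8 t=24ms outcome=S: state=CLOSED
  event#9 t=28ms outcome=S: state=CLOSED
  event#10 t=29ms outcome=S: state=CLOSED
  event#11 t=31ms outcome=S: state=CLOSED
  event#12 t=33ms outcome=F: state=CLOSED
  event#13 t=36ms outcome=F: state=CLOSED
  event#14 t=39ms outcome=F: state=OPEN
  event#15 t=40ms outcome=F: state=OPEN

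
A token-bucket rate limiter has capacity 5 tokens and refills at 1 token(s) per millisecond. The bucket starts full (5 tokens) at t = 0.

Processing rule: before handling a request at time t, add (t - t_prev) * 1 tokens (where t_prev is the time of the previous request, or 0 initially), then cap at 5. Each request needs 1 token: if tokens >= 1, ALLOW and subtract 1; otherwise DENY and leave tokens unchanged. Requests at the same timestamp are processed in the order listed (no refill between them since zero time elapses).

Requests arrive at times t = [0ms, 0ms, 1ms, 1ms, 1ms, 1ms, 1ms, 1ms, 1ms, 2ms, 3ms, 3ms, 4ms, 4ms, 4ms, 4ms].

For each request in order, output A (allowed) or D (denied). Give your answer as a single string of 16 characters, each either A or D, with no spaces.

Simulating step by step:
  req#1 t=0ms: ALLOW
  req#2 t=0ms: ALLOW
  req#3 t=1ms: ALLOW
  req#4 t=1ms: ALLOW
  req#5 t=1ms: ALLOW
  req#6 t=1ms: ALLOW
  req#7 t=1ms: DENY
  req#8 t=1ms: DENY
  req#9 t=1ms: DENY
  req#10 t=2ms: ALLOW
  req#11 t=3ms: ALLOW
  req#12 t=3ms: DENY
  req#13 t=4ms: ALLOW
  req#14 t=4ms: DENY
  req#15 t=4ms: DENY
  req#16 t=4ms: DENY

Answer: AAAAAADDDAADADDD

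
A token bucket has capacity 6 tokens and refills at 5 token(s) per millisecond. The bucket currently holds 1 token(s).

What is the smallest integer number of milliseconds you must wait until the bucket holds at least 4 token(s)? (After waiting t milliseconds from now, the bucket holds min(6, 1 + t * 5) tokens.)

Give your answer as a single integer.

Answer: 1

Derivation:
Need 1 + t * 5 >= 4, so t >= 3/5.
Smallest integer t = ceil(3/5) = 1.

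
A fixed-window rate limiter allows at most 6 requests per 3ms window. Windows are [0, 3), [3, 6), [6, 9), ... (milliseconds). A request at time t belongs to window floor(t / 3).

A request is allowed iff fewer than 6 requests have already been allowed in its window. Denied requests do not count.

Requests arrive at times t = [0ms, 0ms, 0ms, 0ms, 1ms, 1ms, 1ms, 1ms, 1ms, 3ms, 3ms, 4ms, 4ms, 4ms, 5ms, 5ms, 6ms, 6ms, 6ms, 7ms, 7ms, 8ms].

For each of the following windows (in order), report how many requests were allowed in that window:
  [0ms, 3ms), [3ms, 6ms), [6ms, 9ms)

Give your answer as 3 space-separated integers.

Processing requests:
  req#1 t=0ms (window 0): ALLOW
  req#2 t=0ms (window 0): ALLOW
  req#3 t=0ms (window 0): ALLOW
  req#4 t=0ms (window 0): ALLOW
  req#5 t=1ms (window 0): ALLOW
  req#6 t=1ms (window 0): ALLOW
  req#7 t=1ms (window 0): DENY
  req#8 t=1ms (window 0): DENY
  req#9 t=1ms (window 0): DENY
  req#10 t=3ms (window 1): ALLOW
  req#11 t=3ms (window 1): ALLOW
  req#12 t=4ms (window 1): ALLOW
  req#13 t=4ms (window 1): ALLOW
  req#14 t=4ms (window 1): ALLOW
  req#15 t=5ms (window 1): ALLOW
  req#16 t=5ms (window 1): DENY
  req#17 t=6ms (window 2): ALLOW
  req#18 t=6ms (window 2): ALLOW
  req#19 t=6ms (window 2): ALLOW
  req#20 t=7ms (window 2): ALLOW
  req#21 t=7ms (window 2): ALLOW
  req#22 t=8ms (window 2): ALLOW

Allowed counts by window: 6 6 6

Answer: 6 6 6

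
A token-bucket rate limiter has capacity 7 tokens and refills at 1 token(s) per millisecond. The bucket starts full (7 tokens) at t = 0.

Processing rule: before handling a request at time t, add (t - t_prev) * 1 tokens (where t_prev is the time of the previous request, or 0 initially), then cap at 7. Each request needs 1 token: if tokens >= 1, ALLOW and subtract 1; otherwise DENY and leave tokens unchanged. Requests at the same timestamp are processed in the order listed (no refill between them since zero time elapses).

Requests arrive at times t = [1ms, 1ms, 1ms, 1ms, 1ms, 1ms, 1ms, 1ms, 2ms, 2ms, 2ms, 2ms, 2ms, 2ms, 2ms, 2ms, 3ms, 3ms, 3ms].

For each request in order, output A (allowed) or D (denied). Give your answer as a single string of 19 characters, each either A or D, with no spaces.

Simulating step by step:
  req#1 t=1ms: ALLOW
  req#2 t=1ms: ALLOW
  req#3 t=1ms: ALLOW
  req#4 t=1ms: ALLOW
  req#5 t=1ms: ALLOW
  req#6 t=1ms: ALLOW
  req#7 t=1ms: ALLOW
  req#8 t=1ms: DENY
  req#9 t=2ms: ALLOW
  req#10 t=2ms: DENY
  req#11 t=2ms: DENY
  req#12 t=2ms: DENY
  req#13 t=2ms: DENY
  req#14 t=2ms: DENY
  req#15 t=2ms: DENY
  req#16 t=2ms: DENY
  req#17 t=3ms: ALLOW
  req#18 t=3ms: DENY
  req#19 t=3ms: DENY

Answer: AAAAAAADADDDDDDDADD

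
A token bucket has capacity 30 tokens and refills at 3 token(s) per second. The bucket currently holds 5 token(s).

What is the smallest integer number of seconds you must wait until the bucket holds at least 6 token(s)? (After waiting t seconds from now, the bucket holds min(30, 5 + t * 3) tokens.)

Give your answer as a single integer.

Need 5 + t * 3 >= 6, so t >= 1/3.
Smallest integer t = ceil(1/3) = 1.

Answer: 1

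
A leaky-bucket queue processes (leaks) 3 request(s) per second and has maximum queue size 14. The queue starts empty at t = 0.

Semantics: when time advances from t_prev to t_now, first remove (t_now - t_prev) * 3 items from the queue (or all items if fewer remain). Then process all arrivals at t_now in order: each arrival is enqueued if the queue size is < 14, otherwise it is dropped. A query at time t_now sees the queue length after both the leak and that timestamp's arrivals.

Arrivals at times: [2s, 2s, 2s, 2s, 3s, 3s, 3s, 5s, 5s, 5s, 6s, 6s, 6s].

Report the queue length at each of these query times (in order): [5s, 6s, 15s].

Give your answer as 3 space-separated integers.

Answer: 3 3 0

Derivation:
Queue lengths at query times:
  query t=5s: backlog = 3
  query t=6s: backlog = 3
  query t=15s: backlog = 0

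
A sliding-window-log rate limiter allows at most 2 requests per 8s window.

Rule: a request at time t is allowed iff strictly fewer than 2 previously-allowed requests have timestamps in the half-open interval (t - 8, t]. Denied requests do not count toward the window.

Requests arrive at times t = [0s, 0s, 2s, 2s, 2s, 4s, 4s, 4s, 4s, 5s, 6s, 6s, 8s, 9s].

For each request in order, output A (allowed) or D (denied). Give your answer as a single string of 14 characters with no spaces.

Answer: AADDDDDDDDDDAA

Derivation:
Tracking allowed requests in the window:
  req#1 t=0s: ALLOW
  req#2 t=0s: ALLOW
  req#3 t=2s: DENY
  req#4 t=2s: DENY
  req#5 t=2s: DENY
  req#6 t=4s: DENY
  req#7 t=4s: DENY
  req#8 t=4s: DENY
  req#9 t=4s: DENY
  req#10 t=5s: DENY
  req#11 t=6s: DENY
  req#12 t=6s: DENY
  req#13 t=8s: ALLOW
  req#14 t=9s: ALLOW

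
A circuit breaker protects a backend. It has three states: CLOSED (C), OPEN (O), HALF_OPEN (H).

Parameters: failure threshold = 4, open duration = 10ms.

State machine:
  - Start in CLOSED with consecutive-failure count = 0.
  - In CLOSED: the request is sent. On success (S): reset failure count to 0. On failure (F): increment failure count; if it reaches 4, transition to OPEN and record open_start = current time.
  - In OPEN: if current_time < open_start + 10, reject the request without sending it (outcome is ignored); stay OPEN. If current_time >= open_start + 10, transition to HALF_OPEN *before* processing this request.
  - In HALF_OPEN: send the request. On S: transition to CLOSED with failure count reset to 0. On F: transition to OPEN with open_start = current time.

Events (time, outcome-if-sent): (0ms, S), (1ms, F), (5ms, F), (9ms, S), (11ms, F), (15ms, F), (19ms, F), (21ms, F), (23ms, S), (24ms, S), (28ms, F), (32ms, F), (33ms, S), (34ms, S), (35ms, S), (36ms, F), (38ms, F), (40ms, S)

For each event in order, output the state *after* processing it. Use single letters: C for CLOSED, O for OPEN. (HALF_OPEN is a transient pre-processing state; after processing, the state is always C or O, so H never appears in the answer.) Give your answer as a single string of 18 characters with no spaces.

Answer: CCCCCCCOOOOOOOOOOO

Derivation:
State after each event:
  event#1 t=0ms outcome=S: state=CLOSED
  event#2 t=1ms outcome=F: state=CLOSED
  event#3 t=5ms outcome=F: state=CLOSED
  event#4 t=9ms outcome=S: state=CLOSED
  event#5 t=11ms outcome=F: state=CLOSED
  event#6 t=15ms outcome=F: state=CLOSED
  event#7 t=19ms outcome=F: state=CLOSED
  event#8 t=21ms outcome=F: state=OPEN
  event#9 t=23ms outcome=S: state=OPEN
  event#10 t=24ms outcome=S: state=OPEN
  event#11 t=28ms outcome=F: state=OPEN
  event#12 t=32ms outcome=F: state=OPEN
  event#13 t=33ms outcome=S: state=OPEN
  event#14 t=34ms outcome=S: state=OPEN
  event#15 t=35ms outcome=S: state=OPEN
  event#16 t=36ms outcome=F: state=OPEN
  event#17 t=38ms outcome=F: state=OPEN
  event#18 t=40ms outcome=S: state=OPEN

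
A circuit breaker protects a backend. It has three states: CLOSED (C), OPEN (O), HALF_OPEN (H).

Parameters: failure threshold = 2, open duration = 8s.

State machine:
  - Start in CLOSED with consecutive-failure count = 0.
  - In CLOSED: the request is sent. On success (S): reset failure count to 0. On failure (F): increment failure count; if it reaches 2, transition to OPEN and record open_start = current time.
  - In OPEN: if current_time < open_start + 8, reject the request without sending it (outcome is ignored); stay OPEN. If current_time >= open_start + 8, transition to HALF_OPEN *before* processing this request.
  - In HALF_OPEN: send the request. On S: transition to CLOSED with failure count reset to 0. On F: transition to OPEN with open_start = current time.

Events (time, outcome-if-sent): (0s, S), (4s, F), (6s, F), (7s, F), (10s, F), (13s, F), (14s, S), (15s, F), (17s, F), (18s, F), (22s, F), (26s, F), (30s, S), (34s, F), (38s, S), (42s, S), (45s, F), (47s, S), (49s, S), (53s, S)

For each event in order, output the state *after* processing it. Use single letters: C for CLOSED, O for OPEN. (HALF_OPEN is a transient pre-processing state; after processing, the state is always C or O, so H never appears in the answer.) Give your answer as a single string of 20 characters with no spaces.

State after each event:
  event#1 t=0s outcome=S: state=CLOSED
  event#2 t=4s outcome=F: state=CLOSED
  event#3 t=6s outcome=F: state=OPEN
  event#4 t=7s outcome=F: state=OPEN
  event#5 t=10s outcome=F: state=OPEN
  event#6 t=13s outcome=F: state=OPEN
  event#7 t=14s outcome=S: state=CLOSED
  event#8 t=15s outcome=F: state=CLOSED
  event#9 t=17s outcome=F: state=OPEN
  event#10 t=18s outcome=F: state=OPEN
  event#11 t=22s outcome=F: state=OPEN
  event#12 t=26s outcome=F: state=OPEN
  event#13 t=30s outcome=S: state=OPEN
  event#14 t=34s outcome=F: state=OPEN
  event#15 t=38s outcome=S: state=OPEN
  event#16 t=42s outcome=S: state=CLOSED
  event#17 t=45s outcome=F: state=CLOSED
  event#18 t=47s outcome=S: state=CLOSED
  event#19 t=49s outcome=S: state=CLOSED
  event#20 t=53s outcome=S: state=CLOSED

Answer: CCOOOOCCOOOOOOOCCCCC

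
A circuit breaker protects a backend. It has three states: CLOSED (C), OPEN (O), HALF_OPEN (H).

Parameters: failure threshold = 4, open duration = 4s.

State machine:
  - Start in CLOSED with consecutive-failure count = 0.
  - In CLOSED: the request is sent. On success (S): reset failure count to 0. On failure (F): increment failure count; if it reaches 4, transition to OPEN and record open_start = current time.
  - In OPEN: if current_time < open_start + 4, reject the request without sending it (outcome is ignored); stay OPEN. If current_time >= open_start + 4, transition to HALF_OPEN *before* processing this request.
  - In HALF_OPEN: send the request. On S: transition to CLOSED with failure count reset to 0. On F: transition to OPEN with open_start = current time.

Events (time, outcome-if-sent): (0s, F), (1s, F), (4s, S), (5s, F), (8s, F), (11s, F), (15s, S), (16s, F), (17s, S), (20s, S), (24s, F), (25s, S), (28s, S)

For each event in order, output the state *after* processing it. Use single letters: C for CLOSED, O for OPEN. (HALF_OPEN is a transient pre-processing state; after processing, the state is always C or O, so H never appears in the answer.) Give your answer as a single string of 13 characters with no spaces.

Answer: CCCCCCCCCCCCC

Derivation:
State after each event:
  event#1 t=0s outcome=F: state=CLOSED
  event#2 t=1s outcome=F: state=CLOSED
  event#3 t=4s outcome=S: state=CLOSED
  event#4 t=5s outcome=F: state=CLOSED
  event#5 t=8s outcome=F: state=CLOSED
  event#6 t=11s outcome=F: state=CLOSED
  event#7 t=15s outcome=S: state=CLOSED
  event#8 t=16s outcome=F: state=CLOSED
  event#9 t=17s outcome=S: state=CLOSED
  event#10 t=20s outcome=S: state=CLOSED
  event#11 t=24s outcome=F: state=CLOSED
  event#12 t=25s outcome=S: state=CLOSED
  event#13 t=28s outcome=S: state=CLOSED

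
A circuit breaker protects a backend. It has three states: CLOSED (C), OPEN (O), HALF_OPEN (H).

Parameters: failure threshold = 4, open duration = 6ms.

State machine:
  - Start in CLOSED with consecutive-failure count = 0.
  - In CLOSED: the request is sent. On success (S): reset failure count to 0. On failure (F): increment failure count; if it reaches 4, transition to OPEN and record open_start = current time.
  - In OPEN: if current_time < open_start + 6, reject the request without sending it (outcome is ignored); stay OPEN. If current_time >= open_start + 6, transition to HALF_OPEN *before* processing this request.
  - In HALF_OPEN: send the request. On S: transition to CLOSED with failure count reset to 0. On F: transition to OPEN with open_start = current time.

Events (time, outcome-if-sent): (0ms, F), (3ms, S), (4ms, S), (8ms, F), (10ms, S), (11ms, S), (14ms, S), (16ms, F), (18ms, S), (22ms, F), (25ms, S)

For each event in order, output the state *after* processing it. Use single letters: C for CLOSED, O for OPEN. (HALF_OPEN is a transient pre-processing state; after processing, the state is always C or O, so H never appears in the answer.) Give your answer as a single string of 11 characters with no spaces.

State after each event:
  event#1 t=0ms outcome=F: state=CLOSED
  event#2 t=3ms outcome=S: state=CLOSED
  event#3 t=4ms outcome=S: state=CLOSED
  event#4 t=8ms outcome=F: state=CLOSED
  event#5 t=10ms outcome=S: state=CLOSED
  event#6 t=11ms outcome=S: state=CLOSED
  event#7 t=14ms outcome=S: state=CLOSED
  event#8 t=16ms outcome=F: state=CLOSED
  event#9 t=18ms outcome=S: state=CLOSED
  event#10 t=22ms outcome=F: state=CLOSED
  event#11 t=25ms outcome=S: state=CLOSED

Answer: CCCCCCCCCCC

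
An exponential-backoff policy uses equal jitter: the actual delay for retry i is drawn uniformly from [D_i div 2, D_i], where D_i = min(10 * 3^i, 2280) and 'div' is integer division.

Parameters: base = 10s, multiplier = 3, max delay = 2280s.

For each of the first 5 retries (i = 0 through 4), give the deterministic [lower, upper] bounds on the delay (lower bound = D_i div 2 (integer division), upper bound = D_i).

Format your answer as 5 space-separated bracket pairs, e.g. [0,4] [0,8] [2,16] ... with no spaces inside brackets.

Computing bounds per retry:
  i=0: D_i=min(10*3^0,2280)=10, bounds=[5,10]
  i=1: D_i=min(10*3^1,2280)=30, bounds=[15,30]
  i=2: D_i=min(10*3^2,2280)=90, bounds=[45,90]
  i=3: D_i=min(10*3^3,2280)=270, bounds=[135,270]
  i=4: D_i=min(10*3^4,2280)=810, bounds=[405,810]

Answer: [5,10] [15,30] [45,90] [135,270] [405,810]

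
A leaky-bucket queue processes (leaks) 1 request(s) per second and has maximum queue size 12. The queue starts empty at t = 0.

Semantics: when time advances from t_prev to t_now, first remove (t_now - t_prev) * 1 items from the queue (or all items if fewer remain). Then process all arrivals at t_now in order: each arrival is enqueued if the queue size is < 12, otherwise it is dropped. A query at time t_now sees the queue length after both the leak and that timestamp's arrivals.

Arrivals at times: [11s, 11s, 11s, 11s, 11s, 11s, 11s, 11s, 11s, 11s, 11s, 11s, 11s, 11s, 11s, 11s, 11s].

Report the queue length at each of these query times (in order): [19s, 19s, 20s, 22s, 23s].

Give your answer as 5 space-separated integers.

Answer: 4 4 3 1 0

Derivation:
Queue lengths at query times:
  query t=19s: backlog = 4
  query t=19s: backlog = 4
  query t=20s: backlog = 3
  query t=22s: backlog = 1
  query t=23s: backlog = 0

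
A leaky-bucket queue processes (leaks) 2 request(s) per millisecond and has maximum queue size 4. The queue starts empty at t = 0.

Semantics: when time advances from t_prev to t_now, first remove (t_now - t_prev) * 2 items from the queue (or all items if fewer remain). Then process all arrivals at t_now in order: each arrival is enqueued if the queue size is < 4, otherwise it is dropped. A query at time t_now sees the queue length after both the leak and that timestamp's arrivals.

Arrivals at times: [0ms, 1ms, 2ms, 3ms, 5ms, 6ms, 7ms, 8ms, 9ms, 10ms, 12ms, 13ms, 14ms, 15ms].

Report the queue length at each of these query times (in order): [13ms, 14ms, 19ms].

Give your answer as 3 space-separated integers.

Answer: 1 1 0

Derivation:
Queue lengths at query times:
  query t=13ms: backlog = 1
  query t=14ms: backlog = 1
  query t=19ms: backlog = 0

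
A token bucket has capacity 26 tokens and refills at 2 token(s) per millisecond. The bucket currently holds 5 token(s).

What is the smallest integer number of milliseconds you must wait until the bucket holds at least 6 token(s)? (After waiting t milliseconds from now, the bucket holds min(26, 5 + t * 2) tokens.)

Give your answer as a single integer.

Answer: 1

Derivation:
Need 5 + t * 2 >= 6, so t >= 1/2.
Smallest integer t = ceil(1/2) = 1.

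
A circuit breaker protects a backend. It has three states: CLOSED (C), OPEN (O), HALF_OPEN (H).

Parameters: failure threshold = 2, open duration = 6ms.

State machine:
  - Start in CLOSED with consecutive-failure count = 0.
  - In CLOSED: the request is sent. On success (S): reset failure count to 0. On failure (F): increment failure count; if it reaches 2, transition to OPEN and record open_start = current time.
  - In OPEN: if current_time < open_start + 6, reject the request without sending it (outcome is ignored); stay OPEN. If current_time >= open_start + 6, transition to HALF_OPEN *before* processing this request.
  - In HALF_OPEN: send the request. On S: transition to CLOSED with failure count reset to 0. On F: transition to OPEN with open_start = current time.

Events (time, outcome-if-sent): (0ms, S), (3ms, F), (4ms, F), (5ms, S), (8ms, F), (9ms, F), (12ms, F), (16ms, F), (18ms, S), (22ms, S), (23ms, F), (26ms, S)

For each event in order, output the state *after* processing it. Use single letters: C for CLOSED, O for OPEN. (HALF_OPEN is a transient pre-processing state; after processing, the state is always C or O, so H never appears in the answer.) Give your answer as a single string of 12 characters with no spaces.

State after each event:
  event#1 t=0ms outcome=S: state=CLOSED
  event#2 t=3ms outcome=F: state=CLOSED
  event#3 t=4ms outcome=F: state=OPEN
  event#4 t=5ms outcome=S: state=OPEN
  event#5 t=8ms outcome=F: state=OPEN
  event#6 t=9ms outcome=F: state=OPEN
  event#7 t=12ms outcome=F: state=OPEN
  event#8 t=16ms outcome=F: state=OPEN
  event#9 t=18ms outcome=S: state=CLOSED
  event#10 t=22ms outcome=S: state=CLOSED
  event#11 t=23ms outcome=F: state=CLOSED
  event#12 t=26ms outcome=S: state=CLOSED

Answer: CCOOOOOOCCCC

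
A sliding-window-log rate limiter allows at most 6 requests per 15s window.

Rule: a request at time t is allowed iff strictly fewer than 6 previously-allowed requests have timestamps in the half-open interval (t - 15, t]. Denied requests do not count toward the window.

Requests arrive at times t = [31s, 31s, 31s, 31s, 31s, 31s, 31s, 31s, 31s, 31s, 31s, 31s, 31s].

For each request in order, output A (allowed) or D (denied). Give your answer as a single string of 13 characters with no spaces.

Answer: AAAAAADDDDDDD

Derivation:
Tracking allowed requests in the window:
  req#1 t=31s: ALLOW
  req#2 t=31s: ALLOW
  req#3 t=31s: ALLOW
  req#4 t=31s: ALLOW
  req#5 t=31s: ALLOW
  req#6 t=31s: ALLOW
  req#7 t=31s: DENY
  req#8 t=31s: DENY
  req#9 t=31s: DENY
  req#10 t=31s: DENY
  req#11 t=31s: DENY
  req#12 t=31s: DENY
  req#13 t=31s: DENY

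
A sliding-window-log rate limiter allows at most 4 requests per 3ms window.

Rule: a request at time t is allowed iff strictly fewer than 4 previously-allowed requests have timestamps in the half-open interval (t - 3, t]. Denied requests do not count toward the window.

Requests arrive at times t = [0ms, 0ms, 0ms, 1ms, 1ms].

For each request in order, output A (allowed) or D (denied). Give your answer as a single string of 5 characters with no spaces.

Tracking allowed requests in the window:
  req#1 t=0ms: ALLOW
  req#2 t=0ms: ALLOW
  req#3 t=0ms: ALLOW
  req#4 t=1ms: ALLOW
  req#5 t=1ms: DENY

Answer: AAAAD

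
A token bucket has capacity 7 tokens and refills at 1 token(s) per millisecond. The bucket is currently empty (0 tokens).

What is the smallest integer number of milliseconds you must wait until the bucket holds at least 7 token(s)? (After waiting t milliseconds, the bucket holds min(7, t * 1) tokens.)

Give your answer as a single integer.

Need t * 1 >= 7, so t >= 7/1.
Smallest integer t = ceil(7/1) = 7.

Answer: 7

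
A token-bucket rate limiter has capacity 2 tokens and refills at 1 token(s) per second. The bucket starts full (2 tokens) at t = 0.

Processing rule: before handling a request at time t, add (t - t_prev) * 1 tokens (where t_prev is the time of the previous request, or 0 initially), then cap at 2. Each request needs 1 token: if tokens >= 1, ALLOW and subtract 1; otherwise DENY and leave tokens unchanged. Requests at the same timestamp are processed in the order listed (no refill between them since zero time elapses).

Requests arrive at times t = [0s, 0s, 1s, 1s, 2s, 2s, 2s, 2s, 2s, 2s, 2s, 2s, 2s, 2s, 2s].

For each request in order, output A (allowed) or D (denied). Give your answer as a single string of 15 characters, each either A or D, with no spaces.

Simulating step by step:
  req#1 t=0s: ALLOW
  req#2 t=0s: ALLOW
  req#3 t=1s: ALLOW
  req#4 t=1s: DENY
  req#5 t=2s: ALLOW
  req#6 t=2s: DENY
  req#7 t=2s: DENY
  req#8 t=2s: DENY
  req#9 t=2s: DENY
  req#10 t=2s: DENY
  req#11 t=2s: DENY
  req#12 t=2s: DENY
  req#13 t=2s: DENY
  req#14 t=2s: DENY
  req#15 t=2s: DENY

Answer: AAADADDDDDDDDDD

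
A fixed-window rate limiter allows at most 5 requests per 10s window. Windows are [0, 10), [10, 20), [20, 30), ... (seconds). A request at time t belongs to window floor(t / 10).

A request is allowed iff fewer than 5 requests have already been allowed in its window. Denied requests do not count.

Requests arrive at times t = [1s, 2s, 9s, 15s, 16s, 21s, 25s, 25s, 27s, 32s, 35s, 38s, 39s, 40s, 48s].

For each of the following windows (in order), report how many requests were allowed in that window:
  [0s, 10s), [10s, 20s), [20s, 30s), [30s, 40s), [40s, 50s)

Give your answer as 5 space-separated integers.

Answer: 3 2 4 4 2

Derivation:
Processing requests:
  req#1 t=1s (window 0): ALLOW
  req#2 t=2s (window 0): ALLOW
  req#3 t=9s (window 0): ALLOW
  req#4 t=15s (window 1): ALLOW
  req#5 t=16s (window 1): ALLOW
  req#6 t=21s (window 2): ALLOW
  req#7 t=25s (window 2): ALLOW
  req#8 t=25s (window 2): ALLOW
  req#9 t=27s (window 2): ALLOW
  req#10 t=32s (window 3): ALLOW
  req#11 t=35s (window 3): ALLOW
  req#12 t=38s (window 3): ALLOW
  req#13 t=39s (window 3): ALLOW
  req#14 t=40s (window 4): ALLOW
  req#15 t=48s (window 4): ALLOW

Allowed counts by window: 3 2 4 4 2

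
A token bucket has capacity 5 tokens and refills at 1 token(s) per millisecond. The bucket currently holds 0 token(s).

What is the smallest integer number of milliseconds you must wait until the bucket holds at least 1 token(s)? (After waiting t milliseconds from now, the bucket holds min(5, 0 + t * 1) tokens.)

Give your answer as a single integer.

Answer: 1

Derivation:
Need 0 + t * 1 >= 1, so t >= 1/1.
Smallest integer t = ceil(1/1) = 1.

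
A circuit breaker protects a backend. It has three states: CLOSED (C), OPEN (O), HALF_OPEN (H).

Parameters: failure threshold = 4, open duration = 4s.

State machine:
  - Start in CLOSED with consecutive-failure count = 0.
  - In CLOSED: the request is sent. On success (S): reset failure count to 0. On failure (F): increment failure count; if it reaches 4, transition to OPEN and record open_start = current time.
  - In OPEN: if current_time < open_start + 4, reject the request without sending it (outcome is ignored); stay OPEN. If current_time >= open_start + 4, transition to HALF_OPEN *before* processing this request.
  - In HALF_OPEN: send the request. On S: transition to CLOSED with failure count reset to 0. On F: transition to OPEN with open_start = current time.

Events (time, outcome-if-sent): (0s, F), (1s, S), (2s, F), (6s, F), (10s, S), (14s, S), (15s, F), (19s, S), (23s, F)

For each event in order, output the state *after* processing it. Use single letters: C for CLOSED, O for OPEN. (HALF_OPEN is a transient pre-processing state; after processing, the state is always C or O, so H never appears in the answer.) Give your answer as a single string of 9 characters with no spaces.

Answer: CCCCCCCCC

Derivation:
State after each event:
  event#1 t=0s outcome=F: state=CLOSED
  event#2 t=1s outcome=S: state=CLOSED
  event#3 t=2s outcome=F: state=CLOSED
  event#4 t=6s outcome=F: state=CLOSED
  event#5 t=10s outcome=S: state=CLOSED
  event#6 t=14s outcome=S: state=CLOSED
  event#7 t=15s outcome=F: state=CLOSED
  event#8 t=19s outcome=S: state=CLOSED
  event#9 t=23s outcome=F: state=CLOSED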